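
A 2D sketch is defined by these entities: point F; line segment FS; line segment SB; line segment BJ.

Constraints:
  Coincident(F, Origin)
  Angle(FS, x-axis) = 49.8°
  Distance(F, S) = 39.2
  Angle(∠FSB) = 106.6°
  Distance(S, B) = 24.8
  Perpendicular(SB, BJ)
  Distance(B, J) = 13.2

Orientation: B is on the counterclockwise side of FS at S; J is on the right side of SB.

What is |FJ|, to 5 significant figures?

62.235

F is at the origin; FS runs at 49.8° with length 39.2, so S = 39.2·(cos 49.8°, sin 49.8°) = (25.302, 29.941). ∠FSB = 106.6°, so SB runs at 49.8° + (180° − 106.6°) = 123.20° from the x-axis; with |SB| = 24.8, B = S + 24.8·(cos 123.20°, sin 123.20°) = (11.722, 50.693). SB is perpendicular to BJ; with |BJ| = 13.2 on the right of SB, J = B + 13.2·(0.83676, 0.54756) = (22.768, 57.920). Then |FJ| = |J − F| = 62.235.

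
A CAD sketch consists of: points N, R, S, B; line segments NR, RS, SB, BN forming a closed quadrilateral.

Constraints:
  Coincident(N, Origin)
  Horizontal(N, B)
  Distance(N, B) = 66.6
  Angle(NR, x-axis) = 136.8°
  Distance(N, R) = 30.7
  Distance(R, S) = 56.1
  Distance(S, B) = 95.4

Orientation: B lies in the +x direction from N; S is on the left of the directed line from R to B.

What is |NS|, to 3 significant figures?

71.1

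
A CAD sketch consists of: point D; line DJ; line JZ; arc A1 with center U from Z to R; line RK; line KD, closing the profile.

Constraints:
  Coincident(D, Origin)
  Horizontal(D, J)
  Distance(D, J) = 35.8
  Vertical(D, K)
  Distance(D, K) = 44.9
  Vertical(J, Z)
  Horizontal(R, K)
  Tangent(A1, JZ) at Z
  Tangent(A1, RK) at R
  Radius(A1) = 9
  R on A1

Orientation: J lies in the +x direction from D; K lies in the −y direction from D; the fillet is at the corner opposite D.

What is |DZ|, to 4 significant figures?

50.70

The virtual corner opposite D is at (35.80, -44.90). The tangent condition forces UZ to be normal to JZ and since A1 is tangent to RK there, UR ⟂ RK, with radius 9.0, so the center U sits 9.0 in from both sides at U = (26.80, -35.90). That places the tangent points at Z = (35.80, -35.90) on JZ and R = (26.80, -44.90) on RK. Then |DZ| = |Z − D| = 50.70.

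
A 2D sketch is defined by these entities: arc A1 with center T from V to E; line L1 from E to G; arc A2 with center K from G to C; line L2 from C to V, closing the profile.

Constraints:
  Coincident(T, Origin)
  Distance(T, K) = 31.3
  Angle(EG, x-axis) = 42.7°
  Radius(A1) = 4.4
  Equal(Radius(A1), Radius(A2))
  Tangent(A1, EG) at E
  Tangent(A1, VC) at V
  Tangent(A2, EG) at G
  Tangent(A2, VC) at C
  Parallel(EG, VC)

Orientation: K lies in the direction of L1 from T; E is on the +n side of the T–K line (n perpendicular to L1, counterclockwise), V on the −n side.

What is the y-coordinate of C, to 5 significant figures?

17.993

The slot axis is L1's direction at 42.7°, so u = (cos 42.7°, sin 42.7°) = (0.73491, 0.67816) and n = (−sin 42.7°, cos 42.7°) = (-0.67816, 0.73491). T is at the origin and K lies 31.3 along u from T, so K = 31.3·u = (23.003, 21.226). Tangency of A1 to both parallel lines with radius 4.4 puts E and V at T ± 4.4·n: E = (-2.9839, 3.2336), V = (2.9839, -3.2336). Equal radii place G and C the same way about K: G = K + 4.4·n = (20.019, 24.460), C = K − 4.4·n = (25.987, 17.993). So C.y = 17.993.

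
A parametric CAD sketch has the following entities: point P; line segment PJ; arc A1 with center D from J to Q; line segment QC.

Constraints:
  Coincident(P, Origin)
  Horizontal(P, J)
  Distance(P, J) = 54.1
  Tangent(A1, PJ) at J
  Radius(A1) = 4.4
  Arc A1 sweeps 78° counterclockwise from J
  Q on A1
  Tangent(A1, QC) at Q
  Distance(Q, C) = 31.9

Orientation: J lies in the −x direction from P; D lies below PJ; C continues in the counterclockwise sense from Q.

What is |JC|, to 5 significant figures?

36.371

P is at the origin; P and J share the same y with |PJ| = 54.1 and J on the −x side, so J = (-54.100, 0.0000). The tangent condition forces DJ to be normal to PJ, so D = J + (0, -4.4) = (-54.100, -4.4000). On A1, J sits at bearing 90° from D; a 78° counterclockwise sweep puts Q at bearing 168°, so Q = D + 4.4·(cos 168°, sin 168°) = (-58.404, -3.4852). A1 meets QC tangentially, so DQ is at right angles to QC, so QC runs along (−sin 168°, cos 168°); with |QC| = 31.9, C = (-65.036, -34.688). Then |JC| = |C − J| = 36.371.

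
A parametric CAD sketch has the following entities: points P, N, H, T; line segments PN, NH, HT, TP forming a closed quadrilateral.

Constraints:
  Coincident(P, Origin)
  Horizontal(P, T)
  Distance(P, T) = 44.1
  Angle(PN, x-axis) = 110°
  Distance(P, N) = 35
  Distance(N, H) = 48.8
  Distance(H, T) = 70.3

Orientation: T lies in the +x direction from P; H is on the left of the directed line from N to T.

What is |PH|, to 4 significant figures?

70.83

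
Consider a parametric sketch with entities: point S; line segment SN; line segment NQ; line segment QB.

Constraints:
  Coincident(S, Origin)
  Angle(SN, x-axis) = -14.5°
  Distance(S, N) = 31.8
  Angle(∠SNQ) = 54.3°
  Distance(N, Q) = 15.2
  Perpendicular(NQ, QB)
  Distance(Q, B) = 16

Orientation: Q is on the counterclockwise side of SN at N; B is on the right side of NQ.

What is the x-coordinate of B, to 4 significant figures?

40.21

S is at the origin; SN runs at -14.5° with length 31.8, so N = 31.8·(cos -14.5°, sin -14.5°) = (30.79, -7.962). ∠SNQ = 54.3°, so NQ runs at -14.5° + (180° − 54.3°) = 111.2° from the x-axis; with |NQ| = 15.2, Q = N + 15.2·(cos 111.2°, sin 111.2°) = (25.29, 6.209). NQ is perpendicular to QB; with |QB| = 16.0 on the right of NQ, B = Q + 16.0·(0.9323, 0.3616) = (40.21, 12.00). So B.x = 40.21.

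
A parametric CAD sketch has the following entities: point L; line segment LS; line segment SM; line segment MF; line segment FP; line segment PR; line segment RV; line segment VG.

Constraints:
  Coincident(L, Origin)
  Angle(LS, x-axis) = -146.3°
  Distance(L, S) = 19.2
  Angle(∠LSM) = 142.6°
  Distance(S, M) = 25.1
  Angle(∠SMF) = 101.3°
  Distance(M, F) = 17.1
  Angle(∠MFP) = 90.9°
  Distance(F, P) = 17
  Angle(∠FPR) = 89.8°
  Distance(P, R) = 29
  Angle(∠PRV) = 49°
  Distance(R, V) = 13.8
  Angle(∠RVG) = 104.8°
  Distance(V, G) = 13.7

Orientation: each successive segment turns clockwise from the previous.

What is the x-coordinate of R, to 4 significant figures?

-22.28

L is at the origin; LS runs at -146.3° with length 19.2, so S = (-15.97, -10.65). ∠LSM = 142.6° gives SM at 176.3° from the x-axis; with |SM| = 25.1, M = (-41.02, -9.033). ∠SMF = 101.3° gives MF at 97.60° from the x-axis; with |MF| = 17.1, F = (-43.28, 7.917). ∠MFP = 90.9° gives FP at 8.500° from the x-axis; with |FP| = 17.0, P = (-26.47, 10.43). ∠FPR = 89.8° gives PR at -81.70° from the x-axis; with |PR| = 29.0, R = (-22.28, -18.27). So R.x = -22.28.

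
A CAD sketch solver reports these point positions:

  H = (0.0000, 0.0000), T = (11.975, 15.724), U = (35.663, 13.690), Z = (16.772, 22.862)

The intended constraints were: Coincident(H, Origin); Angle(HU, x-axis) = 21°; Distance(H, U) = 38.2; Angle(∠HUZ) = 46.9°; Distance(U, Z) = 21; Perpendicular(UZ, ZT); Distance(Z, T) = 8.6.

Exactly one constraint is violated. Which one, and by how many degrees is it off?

Perpendicular(UZ, ZT) — off by 8.00°.

H = (0.00, 0.00) ✓; HU at 21.00° ✓; |HU| = 38.20 ✓; ∠HUZ = 46.90° ✓; |UZ| = 21.00 ✓; ∠(UZ, ZT) = 82.00° ✗; |ZT| = 8.600 ✓.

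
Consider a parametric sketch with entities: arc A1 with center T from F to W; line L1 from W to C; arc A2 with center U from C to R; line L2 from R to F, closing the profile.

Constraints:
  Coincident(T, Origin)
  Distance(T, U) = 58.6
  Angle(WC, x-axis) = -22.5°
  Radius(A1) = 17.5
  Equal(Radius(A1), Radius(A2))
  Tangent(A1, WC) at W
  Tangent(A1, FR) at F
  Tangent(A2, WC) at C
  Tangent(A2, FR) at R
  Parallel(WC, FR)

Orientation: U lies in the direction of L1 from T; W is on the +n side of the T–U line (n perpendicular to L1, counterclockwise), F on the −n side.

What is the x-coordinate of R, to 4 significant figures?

47.44

The slot axis is L1's direction at -22.5°, so u = (cos -22.5°, sin -22.5°) = (0.9239, -0.3827) and n = (−sin -22.5°, cos -22.5°) = (0.3827, 0.9239). T is at the origin and U lies 58.6 along u from T, so U = 58.6·u = (54.14, -22.43). Tangency of A1 to both parallel lines with radius 17.5 puts W and F at T ± 17.5·n: W = (6.697, 16.17), F = (-6.697, -16.17). Equal radii place C and R the same way about U: C = U + 17.5·n = (60.84, -6.257), R = U − 17.5·n = (47.44, -38.59). So R.x = 47.44.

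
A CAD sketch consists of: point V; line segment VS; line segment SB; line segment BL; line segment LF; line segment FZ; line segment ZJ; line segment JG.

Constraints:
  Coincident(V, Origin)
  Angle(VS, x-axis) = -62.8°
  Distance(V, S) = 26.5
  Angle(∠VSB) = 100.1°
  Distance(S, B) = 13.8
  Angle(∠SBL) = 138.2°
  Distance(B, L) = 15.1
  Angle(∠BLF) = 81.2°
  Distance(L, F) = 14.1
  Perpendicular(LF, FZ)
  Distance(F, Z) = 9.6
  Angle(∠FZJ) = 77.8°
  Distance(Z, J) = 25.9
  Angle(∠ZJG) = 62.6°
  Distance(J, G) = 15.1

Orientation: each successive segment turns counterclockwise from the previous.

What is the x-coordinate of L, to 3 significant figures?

33.1

V is at the origin; VS runs at -62.8° with length 26.5, so S = (12.1, -23.6). ∠VSB = 100.1° gives SB at 17.1° from the x-axis; with |SB| = 13.8, B = (25.3, -19.5). ∠SBL = 138.2° gives BL at 58.9° from the x-axis; with |BL| = 15.1, L = (33.1, -6.58). So L.x = 33.1.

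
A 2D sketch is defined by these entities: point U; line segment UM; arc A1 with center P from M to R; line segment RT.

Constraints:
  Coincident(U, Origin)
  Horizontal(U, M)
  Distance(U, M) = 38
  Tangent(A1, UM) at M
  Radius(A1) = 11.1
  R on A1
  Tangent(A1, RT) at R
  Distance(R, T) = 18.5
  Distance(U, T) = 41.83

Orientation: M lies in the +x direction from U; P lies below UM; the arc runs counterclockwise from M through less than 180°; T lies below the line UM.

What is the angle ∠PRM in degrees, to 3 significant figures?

42.4°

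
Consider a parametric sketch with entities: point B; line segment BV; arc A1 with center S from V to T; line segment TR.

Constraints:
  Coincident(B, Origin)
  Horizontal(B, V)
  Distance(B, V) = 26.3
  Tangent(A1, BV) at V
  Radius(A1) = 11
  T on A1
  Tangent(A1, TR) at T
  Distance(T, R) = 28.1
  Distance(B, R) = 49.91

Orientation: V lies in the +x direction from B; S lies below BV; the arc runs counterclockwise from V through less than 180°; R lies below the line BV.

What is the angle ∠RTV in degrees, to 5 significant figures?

122.41°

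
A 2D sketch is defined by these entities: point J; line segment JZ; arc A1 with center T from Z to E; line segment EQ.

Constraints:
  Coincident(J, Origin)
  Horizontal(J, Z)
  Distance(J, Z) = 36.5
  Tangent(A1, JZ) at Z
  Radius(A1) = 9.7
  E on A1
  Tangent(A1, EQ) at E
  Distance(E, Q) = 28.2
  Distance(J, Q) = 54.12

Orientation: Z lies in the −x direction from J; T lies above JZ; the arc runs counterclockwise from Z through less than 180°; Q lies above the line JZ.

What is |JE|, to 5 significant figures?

30.309

Checks: |TE| = 9.700 ✓; ∠(TE, EQ) = 90.00° ✓; |EQ| = 28.20 ✓; |JQ| = 54.12 ✓.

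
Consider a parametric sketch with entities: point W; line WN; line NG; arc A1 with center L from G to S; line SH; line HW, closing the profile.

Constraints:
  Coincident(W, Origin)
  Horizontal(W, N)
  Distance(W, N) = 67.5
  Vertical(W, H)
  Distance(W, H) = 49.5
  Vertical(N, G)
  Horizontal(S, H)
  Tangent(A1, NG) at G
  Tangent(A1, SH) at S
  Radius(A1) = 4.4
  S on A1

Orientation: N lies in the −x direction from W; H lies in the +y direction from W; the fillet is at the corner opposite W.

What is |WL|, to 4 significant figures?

77.56

W is at the origin; WN is horizontal with |WN| = 67.5 and N on the −x side, so N = (-67.50, 0.000). W and H share the same x with |WH| = 49.5 and H on the +y side, so H = (0.000, 49.50). The virtual corner opposite W is at (-67.50, 49.50). Tangency of A1 to NG means the radius LG is perpendicular to NG and tangency of A1 to SH means the radius LS is perpendicular to SH, with radius 4.4, so the center L sits 4.4 in from both sides at L = (-63.10, 45.10). Then |WL| = |L − W| = 77.56.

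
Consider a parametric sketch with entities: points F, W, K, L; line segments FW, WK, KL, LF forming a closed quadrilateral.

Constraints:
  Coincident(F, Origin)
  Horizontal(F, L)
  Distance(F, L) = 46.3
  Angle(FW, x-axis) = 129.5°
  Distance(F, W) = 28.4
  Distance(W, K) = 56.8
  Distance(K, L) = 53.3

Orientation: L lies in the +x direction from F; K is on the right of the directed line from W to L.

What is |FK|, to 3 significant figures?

31.0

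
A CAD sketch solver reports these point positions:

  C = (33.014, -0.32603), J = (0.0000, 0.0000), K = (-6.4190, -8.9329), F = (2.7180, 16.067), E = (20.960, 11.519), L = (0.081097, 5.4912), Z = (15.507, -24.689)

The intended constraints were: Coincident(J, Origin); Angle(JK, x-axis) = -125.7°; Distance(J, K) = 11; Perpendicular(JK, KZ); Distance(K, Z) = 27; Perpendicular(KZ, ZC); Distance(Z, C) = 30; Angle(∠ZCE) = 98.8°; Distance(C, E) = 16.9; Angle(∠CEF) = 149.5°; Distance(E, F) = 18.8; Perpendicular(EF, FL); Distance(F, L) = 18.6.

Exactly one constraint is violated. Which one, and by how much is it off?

Distance(F, L) = 18.6 — off by 7.70.

J = (0.00, 0.00) ✓; JK at -125.7° ✓; |JK| = 11.00 ✓; ∠(JK, KZ) = 90.00° ✓; |KZ| = 27.00 ✓; ∠(KZ, ZC) = 90.00° ✓; |ZC| = 30.00 ✓; ∠ZCE = 98.80° ✓; |CE| = 16.90 ✓; ∠CEF = 149.5° ✓; |EF| = 18.80 ✓; ∠(EF, FL) = 90.00° ✓; |FL| = 10.90 ✗.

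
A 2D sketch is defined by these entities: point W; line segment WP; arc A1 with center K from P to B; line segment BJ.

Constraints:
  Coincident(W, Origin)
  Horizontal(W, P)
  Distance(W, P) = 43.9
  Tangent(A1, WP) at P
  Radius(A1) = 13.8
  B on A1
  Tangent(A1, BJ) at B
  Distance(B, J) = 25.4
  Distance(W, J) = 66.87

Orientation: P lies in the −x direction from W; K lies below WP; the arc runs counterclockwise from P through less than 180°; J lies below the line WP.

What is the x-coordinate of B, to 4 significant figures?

-57.44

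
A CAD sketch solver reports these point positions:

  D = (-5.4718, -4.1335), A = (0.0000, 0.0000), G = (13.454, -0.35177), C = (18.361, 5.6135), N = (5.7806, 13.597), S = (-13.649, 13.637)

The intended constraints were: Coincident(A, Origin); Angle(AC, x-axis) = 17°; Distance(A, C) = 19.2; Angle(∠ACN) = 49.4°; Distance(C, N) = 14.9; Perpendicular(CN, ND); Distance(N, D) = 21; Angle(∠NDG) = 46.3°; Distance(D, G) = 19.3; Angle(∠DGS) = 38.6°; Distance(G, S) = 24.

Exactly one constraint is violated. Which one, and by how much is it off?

Distance(G, S) = 24 — off by 6.50.

A = (0.00, 0.00) ✓; AC at 17.00° ✓; |AC| = 19.20 ✓; ∠ACN = 49.40° ✓; |CN| = 14.90 ✓; ∠(CN, ND) = 90.00° ✓; |ND| = 21.00 ✓; ∠NDG = 46.30° ✓; |DG| = 19.30 ✓; ∠DGS = 38.60° ✓; |GS| = 30.50 ✗.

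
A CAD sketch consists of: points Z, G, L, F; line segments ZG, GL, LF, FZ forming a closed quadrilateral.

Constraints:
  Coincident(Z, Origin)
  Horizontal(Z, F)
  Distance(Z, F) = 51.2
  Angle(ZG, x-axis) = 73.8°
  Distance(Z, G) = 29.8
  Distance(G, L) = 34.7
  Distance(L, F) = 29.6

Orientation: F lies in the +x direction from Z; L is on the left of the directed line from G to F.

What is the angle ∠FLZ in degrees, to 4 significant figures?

72.58°

Checks: |GL| = 34.70 ✓; |LF| = 29.60 ✓.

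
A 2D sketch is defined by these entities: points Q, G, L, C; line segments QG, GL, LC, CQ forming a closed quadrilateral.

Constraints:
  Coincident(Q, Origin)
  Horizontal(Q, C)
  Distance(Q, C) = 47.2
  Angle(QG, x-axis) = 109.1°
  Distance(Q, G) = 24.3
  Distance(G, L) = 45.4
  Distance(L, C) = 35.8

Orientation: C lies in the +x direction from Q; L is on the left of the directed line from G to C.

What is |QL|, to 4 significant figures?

49.60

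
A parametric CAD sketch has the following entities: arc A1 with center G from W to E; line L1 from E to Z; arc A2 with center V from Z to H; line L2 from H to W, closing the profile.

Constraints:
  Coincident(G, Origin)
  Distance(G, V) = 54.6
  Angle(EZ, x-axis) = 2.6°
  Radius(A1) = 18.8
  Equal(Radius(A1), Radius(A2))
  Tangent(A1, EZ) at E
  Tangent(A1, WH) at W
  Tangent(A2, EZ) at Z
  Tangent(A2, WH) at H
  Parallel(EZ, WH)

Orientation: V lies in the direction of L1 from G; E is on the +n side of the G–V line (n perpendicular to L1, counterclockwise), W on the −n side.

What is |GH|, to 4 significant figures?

57.75

The slot axis is L1's direction at 2.6°, so u = (cos 2.6°, sin 2.6°) = (0.9990, 0.04536) and n = (−sin 2.6°, cos 2.6°) = (-0.04536, 0.9990). G is at the origin and V lies 54.6 along u from G, so V = 54.6·u = (54.54, 2.477). Tangency of A1 to both parallel lines with radius 18.8 puts E and W at G ± 18.8·n: E = (-0.8528, 18.78), W = (0.8528, -18.78). Equal radii place Z and H the same way about V: Z = V + 18.8·n = (53.69, 21.26), H = V − 18.8·n = (55.40, -16.30). Then |GH| = |H − G| = 57.75.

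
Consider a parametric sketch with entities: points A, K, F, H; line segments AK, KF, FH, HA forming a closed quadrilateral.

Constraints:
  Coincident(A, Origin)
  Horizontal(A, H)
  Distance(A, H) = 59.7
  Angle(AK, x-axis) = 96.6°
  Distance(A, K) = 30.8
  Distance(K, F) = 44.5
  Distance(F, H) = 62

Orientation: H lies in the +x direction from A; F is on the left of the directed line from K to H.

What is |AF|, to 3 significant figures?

65.0

A is at the origin; AH is horizontal with |AH| = 59.7 and H in +x, so H = (59.7, 0). AK runs at 96.6° with |AK| = 30.8, so K = (-3.54, 30.6). F is determined by |KF| = 44.5 and |FH| = 62.0 together: it lies at the intersection of circle(K, 44.5) and circle(H, 62.0). With |KH| = 70.3, the foot of the radical line on KH is 21.9 from K and the perpendicular offset is √(44.5² − 21.9²) = 38.8. Taking the left-of-KH solution: F = (33.0, 56.0).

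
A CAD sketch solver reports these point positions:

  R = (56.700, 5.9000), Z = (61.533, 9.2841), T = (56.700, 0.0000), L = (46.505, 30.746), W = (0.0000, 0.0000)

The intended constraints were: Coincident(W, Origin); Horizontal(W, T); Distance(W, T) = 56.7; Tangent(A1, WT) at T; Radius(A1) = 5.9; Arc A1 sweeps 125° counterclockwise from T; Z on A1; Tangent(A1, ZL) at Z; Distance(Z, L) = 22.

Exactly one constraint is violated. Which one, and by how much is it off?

Distance(Z, L) = 22 — off by 4.20.

W = (0.00, 0.00) ✓; W.y = 0.00, T.y = 0.00 ✓; |WT| = 56.70 ✓; ∠(RT, TW) = 90.00° ✓; |RT| = 5.900 ✓; bearing(R→Z) − bearing(R→T) = 125.0° ✓; |RZ| = 5.900 ✓; ∠(RZ, ZL) = 90.00° ✓; |ZL| = 26.20 ✗.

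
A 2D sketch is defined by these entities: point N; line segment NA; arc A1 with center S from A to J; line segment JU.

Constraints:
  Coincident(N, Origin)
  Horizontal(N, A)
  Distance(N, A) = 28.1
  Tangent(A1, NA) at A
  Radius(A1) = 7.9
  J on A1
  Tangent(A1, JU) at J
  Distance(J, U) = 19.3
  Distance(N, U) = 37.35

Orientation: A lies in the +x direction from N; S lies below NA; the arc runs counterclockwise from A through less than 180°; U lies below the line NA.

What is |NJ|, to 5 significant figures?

22.468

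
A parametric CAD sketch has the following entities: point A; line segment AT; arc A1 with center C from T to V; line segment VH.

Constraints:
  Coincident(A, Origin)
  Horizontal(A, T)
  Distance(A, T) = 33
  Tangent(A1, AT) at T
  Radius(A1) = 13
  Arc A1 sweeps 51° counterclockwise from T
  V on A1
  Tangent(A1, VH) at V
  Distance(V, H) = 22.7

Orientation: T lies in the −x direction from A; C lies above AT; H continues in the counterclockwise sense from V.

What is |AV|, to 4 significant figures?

23.40

A is at the origin; AT is horizontal with |AT| = 33.0 and T on the −x side, so T = (-33.00, 0.000). A1 meets AT tangentially, so CT is at right angles to AT, so C = T + (0, 13) = (-33.00, 13.00). On A1, T sits at bearing -90° from C; a 51° counterclockwise sweep puts V at bearing -39°, so V = C + 13.0·(cos -39°, sin -39°) = (-22.90, 4.819). Then |AV| = |V − A| = 23.40.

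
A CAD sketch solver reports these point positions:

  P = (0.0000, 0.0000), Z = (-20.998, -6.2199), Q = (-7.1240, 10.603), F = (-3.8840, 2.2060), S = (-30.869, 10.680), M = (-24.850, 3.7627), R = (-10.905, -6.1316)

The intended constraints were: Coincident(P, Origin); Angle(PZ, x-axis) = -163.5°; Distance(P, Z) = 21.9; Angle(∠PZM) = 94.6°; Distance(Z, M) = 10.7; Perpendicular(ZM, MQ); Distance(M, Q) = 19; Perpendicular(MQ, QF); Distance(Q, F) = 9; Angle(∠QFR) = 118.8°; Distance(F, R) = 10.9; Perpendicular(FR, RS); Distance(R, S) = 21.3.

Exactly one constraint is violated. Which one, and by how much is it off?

Distance(R, S) = 21.3 — off by 4.80.

P = (0.00, 0.00) ✓; PZ at -163.5° ✓; |PZ| = 21.90 ✓; ∠PZM = 94.60° ✓; |ZM| = 10.70 ✓; ∠(ZM, MQ) = 90.00° ✓; |MQ| = 19.00 ✓; ∠(MQ, QF) = 90.00° ✓; |QF| = 9.000 ✓; ∠QFR = 118.8° ✓; |FR| = 10.90 ✓; ∠(FR, RS) = 90.00° ✓; |RS| = 26.10 ✗.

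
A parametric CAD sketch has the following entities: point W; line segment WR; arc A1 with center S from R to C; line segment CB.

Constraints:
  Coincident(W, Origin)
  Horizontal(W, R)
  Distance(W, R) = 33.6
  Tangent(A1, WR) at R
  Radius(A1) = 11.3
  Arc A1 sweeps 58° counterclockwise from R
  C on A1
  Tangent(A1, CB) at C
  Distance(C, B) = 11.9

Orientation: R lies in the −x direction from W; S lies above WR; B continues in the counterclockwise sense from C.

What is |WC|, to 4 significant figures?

24.60

A1 meets WR tangentially, so SR is at right angles to WR, so S = R + (0, 11.3) = (-33.60, 11.30). On A1, R sits at bearing -90° from S; a 58° counterclockwise sweep puts C at bearing -32°, so C = S + 11.3·(cos -32°, sin -32°) = (-24.02, 5.312). Then |WC| = |C − W| = 24.60.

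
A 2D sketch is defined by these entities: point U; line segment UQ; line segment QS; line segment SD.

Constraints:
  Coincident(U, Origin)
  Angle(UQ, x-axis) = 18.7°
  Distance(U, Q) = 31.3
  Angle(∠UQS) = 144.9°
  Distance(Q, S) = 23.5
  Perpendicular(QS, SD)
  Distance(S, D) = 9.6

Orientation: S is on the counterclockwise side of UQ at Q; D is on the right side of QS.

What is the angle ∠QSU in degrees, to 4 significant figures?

20.13°

U is at the origin; UQ runs at 18.7° with length 31.3, so Q = 31.3·(cos 18.7°, sin 18.7°) = (29.65, 10.04). ∠UQS = 144.9°, so QS runs at 18.7° + (180° − 144.9°) = 53.80° from the x-axis; with |QS| = 23.5, S = Q + 23.5·(cos 53.80°, sin 53.80°) = (43.53, 29.00). Then cos ∠QSU = SQ·SU / (|SQ||SU|), giving 20.13°.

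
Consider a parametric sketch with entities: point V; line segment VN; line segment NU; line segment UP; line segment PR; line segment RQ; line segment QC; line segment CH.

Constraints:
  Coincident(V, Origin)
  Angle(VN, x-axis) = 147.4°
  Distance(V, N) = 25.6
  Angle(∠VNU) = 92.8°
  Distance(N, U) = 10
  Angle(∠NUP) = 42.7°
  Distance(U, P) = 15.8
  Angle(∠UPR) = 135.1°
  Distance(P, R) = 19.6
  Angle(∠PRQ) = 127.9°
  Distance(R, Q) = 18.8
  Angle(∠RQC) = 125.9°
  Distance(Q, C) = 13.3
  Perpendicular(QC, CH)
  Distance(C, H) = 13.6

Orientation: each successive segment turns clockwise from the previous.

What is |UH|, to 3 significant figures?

28.5

∠RQC = 125.9° gives QC at 132° from the x-axis; with |QC| = 13.3, C = (-51.0, -1.57). The perpendicularity gives CH at right angles to QC, so CH runs at 41.8°; with |CH| = 13.6, H = (-40.9, 7.49). Then |UH| = |H − U| = 28.5.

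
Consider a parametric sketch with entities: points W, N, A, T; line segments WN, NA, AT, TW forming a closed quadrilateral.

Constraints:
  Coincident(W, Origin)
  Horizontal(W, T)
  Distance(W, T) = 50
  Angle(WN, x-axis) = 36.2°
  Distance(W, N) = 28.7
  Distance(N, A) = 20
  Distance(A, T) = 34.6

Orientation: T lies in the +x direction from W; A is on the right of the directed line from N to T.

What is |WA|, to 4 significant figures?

15.50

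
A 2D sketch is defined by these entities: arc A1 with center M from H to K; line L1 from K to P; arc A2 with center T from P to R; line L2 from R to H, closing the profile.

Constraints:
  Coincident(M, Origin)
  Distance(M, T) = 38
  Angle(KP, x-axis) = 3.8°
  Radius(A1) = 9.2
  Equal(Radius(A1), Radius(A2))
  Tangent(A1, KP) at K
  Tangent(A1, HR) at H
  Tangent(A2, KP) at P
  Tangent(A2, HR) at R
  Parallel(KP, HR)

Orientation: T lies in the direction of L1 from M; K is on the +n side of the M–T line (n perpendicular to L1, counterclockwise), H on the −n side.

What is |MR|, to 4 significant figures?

39.10

Tangency of A1 to both parallel lines with radius 9.2 puts K and H at M ± 9.2·n: K = (-0.6097, 9.180), H = (0.6097, -9.180). Equal radii place P and R the same way about T: P = T + 9.2·n = (37.31, 11.70), R = T − 9.2·n = (38.53, -6.661). Then |MR| = |R − M| = 39.10.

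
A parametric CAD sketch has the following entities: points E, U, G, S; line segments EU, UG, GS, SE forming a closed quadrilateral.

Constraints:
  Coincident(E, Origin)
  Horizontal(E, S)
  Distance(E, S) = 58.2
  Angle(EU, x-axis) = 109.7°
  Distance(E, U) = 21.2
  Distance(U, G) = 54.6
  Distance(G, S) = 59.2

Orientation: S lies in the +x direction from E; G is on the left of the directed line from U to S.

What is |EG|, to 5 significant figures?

64.853

Checks: |UG| = 54.60 ✓; |GS| = 59.20 ✓.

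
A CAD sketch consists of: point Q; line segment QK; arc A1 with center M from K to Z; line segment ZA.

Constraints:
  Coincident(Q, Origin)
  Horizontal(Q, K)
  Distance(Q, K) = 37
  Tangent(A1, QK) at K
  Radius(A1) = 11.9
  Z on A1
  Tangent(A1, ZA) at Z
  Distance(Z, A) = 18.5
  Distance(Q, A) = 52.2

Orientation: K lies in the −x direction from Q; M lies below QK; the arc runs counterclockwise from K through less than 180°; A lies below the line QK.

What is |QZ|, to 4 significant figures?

50.69

Q is at the origin; QK is horizontal with |QK| = 37.0 and K on the −x side, so K = (-37.00, 0.000). The tangent condition forces MK to be normal to QK, so M = K + (0, -11.9) = (-37.00, -11.90). Since MZ ⟂ ZA (tangency), |MA| = √(11.9² + 18.5²) = 22.00 regardless of where Z sits on A1. So A lies on both circle(Q, 52.2) and circle(M, 22.00); the below-QK intersection is A = (-39.86, -33.71). Z is the foot of the tangent from A: Z = (-47.76, -16.98).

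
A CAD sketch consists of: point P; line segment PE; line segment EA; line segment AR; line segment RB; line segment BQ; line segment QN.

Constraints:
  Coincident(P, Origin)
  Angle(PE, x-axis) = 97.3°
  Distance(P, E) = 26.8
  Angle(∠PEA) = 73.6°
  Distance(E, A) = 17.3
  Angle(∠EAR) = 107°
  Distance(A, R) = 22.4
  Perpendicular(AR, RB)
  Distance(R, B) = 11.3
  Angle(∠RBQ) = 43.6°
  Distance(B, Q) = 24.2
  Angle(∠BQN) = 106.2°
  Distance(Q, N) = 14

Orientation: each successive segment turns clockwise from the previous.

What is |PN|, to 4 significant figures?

36.28

∠RBQ = 43.6° gives BQ at 51.50° from the x-axis; with |BQ| = 24.2, Q = (20.63, 19.05). ∠BQN = 106.2° gives QN at -22.30° from the x-axis; with |QN| = 14.0, N = (33.58, 13.73). Then |PN| = |N − P| = 36.28.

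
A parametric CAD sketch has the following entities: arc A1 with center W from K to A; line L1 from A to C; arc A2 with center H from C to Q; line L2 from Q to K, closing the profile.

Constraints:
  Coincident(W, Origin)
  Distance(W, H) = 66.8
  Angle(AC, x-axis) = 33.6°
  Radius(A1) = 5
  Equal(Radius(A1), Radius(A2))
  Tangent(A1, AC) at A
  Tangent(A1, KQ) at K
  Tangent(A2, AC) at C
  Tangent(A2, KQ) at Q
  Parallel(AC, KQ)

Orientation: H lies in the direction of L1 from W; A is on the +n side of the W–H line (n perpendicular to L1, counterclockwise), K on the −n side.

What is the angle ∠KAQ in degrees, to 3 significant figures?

81.5°

Tangency of A1 to both parallel lines with radius 5.0 puts A and K at W ± 5.0·n: A = (-2.77, 4.16), K = (2.77, -4.16). Equal radii place C and Q the same way about H: C = H + 5.0·n = (52.9, 41.1), Q = H − 5.0·n = (58.4, 32.8). Then cos ∠KAQ = AK·AQ / (|AK||AQ|), giving 81.5°.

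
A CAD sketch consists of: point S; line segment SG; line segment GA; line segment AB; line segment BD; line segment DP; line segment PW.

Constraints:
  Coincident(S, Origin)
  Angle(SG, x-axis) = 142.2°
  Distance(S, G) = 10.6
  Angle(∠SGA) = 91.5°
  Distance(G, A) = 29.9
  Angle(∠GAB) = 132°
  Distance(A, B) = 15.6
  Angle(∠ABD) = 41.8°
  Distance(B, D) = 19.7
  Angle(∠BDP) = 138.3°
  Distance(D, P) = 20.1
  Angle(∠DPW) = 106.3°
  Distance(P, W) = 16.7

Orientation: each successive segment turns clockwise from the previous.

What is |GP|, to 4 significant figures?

9.091

S is at the origin; SG runs at 142.2° with length 10.6, so G = (-8.376, 6.497). ∠SGA = 91.5° gives GA at 53.70° from the x-axis; with |GA| = 29.9, A = (9.326, 30.59). ∠GAB = 132.0° gives AB at 5.700° from the x-axis; with |AB| = 15.6, B = (24.85, 32.14). ∠ABD = 41.8° gives BD at -132.5° from the x-axis; with |BD| = 19.7, D = (11.54, 17.62). ∠BDP = 138.3° gives DP at -174.2° from the x-axis; with |DP| = 20.1, P = (-8.458, 15.59). Then |GP| = |P − G| = 9.091.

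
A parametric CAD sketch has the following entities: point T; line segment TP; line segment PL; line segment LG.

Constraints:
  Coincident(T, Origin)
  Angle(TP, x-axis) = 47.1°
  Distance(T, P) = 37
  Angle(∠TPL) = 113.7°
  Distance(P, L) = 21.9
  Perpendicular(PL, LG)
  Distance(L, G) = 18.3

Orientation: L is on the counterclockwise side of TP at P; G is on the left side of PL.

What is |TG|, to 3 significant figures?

39.9

T is at the origin; TP runs at 47.1° with length 37.0, so P = 37.0·(cos 47.1°, sin 47.1°) = (25.2, 27.1). ∠TPL = 113.7°, so PL runs at 47.1° + (180° − 113.7°) = 113° from the x-axis; with |PL| = 21.9, L = P + 21.9·(cos 113°, sin 113°) = (16.5, 47.2). PL is perpendicular to LG; with |LG| = 18.3 on the left of PL, G = L + 18.3·(-0.918, -0.397) = (-0.306, 39.9). Then |TG| = |G − T| = 39.9.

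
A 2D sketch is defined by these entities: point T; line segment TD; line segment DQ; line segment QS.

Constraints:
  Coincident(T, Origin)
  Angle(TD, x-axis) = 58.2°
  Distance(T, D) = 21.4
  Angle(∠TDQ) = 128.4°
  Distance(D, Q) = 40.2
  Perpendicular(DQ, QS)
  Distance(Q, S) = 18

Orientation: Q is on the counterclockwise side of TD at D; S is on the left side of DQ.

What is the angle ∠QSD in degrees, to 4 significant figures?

65.88°

T is at the origin; TD runs at 58.2° with length 21.4, so D = 21.4·(cos 58.2°, sin 58.2°) = (11.28, 18.19). ∠TDQ = 128.4°, so DQ runs at 58.2° + (180° − 128.4°) = 109.8° from the x-axis; with |DQ| = 40.2, Q = D + 40.2·(cos 109.8°, sin 109.8°) = (-2.340, 56.01). DQ ⟂ QS; with |QS| = 18.0 on the left of DQ, S = Q + 18.0·(-0.9409, -0.3387) = (-19.28, 49.91). Then cos ∠QSD = SQ·SD / (|SQ||SD|), giving 65.88°.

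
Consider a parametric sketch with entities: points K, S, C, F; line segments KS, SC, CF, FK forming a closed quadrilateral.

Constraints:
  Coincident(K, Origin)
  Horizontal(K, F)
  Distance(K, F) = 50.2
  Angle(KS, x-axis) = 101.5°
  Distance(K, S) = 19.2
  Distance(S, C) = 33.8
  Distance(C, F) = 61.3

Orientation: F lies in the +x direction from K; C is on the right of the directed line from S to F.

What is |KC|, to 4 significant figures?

17.28

K is at the origin; KF is horizontal with |KF| = 50.2 and F in +x, so F = (50.2, 0). KS runs at 101.5° with |KS| = 19.2, so S = (-3.828, 18.81). C is determined by |SC| = 33.8 and |CF| = 61.3 together: it lies at the intersection of circle(S, 33.8) and circle(F, 61.3). With |SF| = 57.21, the foot of the radical line on SF is 5.749 from S and the perpendicular offset is √(33.8² − 5.749²) = 33.31. Taking the right-of-SF solution: C = (-9.353, -14.53).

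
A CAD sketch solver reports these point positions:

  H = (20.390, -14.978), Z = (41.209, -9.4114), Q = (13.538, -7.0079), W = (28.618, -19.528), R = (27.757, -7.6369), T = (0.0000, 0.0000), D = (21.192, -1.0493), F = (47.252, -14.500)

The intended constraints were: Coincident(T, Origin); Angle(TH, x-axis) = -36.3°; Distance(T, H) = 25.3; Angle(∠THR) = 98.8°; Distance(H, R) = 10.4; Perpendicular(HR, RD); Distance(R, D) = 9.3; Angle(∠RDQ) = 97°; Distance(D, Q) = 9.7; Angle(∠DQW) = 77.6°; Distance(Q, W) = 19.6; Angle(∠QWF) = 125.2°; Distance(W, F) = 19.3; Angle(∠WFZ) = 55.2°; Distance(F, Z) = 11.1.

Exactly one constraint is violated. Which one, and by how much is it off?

Distance(F, Z) = 11.1 — off by 3.20.

T = (0.00, 0.00) ✓; TH at -36.30° ✓; |TH| = 25.30 ✓; ∠THR = 98.80° ✓; |HR| = 10.40 ✓; ∠(HR, RD) = 90.00° ✓; |RD| = 9.300 ✓; ∠RDQ = 97.00° ✓; |DQ| = 9.700 ✓; ∠DQW = 77.60° ✓; |QW| = 19.60 ✓; ∠QWF = 125.2° ✓; |WF| = 19.30 ✓; ∠WFZ = 55.20° ✓; |FZ| = 7.900 ✗.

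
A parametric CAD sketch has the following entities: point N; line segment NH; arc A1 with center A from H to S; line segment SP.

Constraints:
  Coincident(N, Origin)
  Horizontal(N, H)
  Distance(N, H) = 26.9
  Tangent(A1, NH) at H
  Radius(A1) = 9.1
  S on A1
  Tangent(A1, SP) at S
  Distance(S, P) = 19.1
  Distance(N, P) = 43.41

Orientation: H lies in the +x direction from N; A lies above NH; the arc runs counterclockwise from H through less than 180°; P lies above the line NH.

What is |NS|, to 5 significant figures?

37.458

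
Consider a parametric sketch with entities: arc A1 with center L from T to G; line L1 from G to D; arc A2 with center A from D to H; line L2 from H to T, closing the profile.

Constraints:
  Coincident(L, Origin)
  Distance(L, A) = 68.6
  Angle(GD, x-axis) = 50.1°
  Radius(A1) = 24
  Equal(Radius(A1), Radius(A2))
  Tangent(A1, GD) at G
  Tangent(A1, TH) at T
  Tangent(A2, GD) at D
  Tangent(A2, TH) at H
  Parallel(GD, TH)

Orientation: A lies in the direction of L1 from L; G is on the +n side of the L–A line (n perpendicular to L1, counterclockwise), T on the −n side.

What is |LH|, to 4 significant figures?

72.68

Tangency of A1 to both parallel lines with radius 24.0 puts G and T at L ± 24.0·n: G = (-18.41, 15.39), T = (18.41, -15.39). Equal radii place D and H the same way about A: D = A + 24.0·n = (25.59, 68.02), H = A − 24.0·n = (62.42, 37.23). Then |LH| = |H − L| = 72.68.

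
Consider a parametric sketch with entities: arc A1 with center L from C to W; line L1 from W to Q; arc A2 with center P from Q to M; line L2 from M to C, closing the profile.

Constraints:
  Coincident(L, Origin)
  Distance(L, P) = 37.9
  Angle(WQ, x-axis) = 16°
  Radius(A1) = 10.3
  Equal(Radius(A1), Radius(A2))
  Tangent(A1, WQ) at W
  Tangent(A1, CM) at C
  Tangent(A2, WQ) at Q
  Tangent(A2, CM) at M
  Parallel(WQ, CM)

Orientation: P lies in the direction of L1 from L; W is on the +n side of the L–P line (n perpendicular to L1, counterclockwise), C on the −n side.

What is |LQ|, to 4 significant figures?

39.27

The slot axis is L1's direction at 16.0°, so u = (cos 16.0°, sin 16.0°) = (0.9613, 0.2756) and n = (−sin 16.0°, cos 16.0°) = (-0.2756, 0.9613). L is at the origin and P lies 37.9 along u from L, so P = 37.9·u = (36.43, 10.45). Tangency of A1 to both parallel lines with radius 10.3 puts W and C at L ± 10.3·n: W = (-2.839, 9.901), C = (2.839, -9.901). Equal radii place Q and M the same way about P: Q = P + 10.3·n = (33.59, 20.35), M = P − 10.3·n = (39.27, 0.5457). Then |LQ| = |Q − L| = 39.27.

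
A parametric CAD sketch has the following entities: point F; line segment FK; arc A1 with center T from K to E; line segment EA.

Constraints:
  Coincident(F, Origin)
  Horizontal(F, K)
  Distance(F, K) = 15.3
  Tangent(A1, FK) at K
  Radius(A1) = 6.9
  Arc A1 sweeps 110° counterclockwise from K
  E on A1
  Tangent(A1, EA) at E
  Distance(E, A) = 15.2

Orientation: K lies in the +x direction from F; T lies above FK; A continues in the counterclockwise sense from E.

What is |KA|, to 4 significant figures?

23.58

F is at the origin; F and K share the same y with |FK| = 15.3 and K on the +x side, so K = (15.30, 0.000). The tangent condition forces TK to be normal to FK, so T = K + (0, 6.9) = (15.30, 6.900). On A1, K sits at bearing -90° from T; a 110° counterclockwise sweep puts E at bearing 20°, so E = T + 6.9·(cos 20°, sin 20°) = (21.78, 9.260). A1 meets EA tangentially, so TE is at right angles to EA, so EA runs along (−sin 20°, cos 20°); with |EA| = 15.2, A = (16.59, 23.54). Then |KA| = |A − K| = 23.58.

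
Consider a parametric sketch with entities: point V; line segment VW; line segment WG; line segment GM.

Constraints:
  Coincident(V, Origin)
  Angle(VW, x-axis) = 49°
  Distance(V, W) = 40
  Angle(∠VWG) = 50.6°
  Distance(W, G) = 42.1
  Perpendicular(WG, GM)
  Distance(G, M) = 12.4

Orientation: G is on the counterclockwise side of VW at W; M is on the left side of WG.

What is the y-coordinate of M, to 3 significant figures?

19.0

V is at the origin; VW runs at 49.0° with length 40.0, so W = 40.0·(cos 49.0°, sin 49.0°) = (26.2, 30.2). ∠VWG = 50.6°, so WG runs at 49.0° + (180° − 50.6°) = 178° from the x-axis; with |WG| = 42.1, G = W + 42.1·(cos 178°, sin 178°) = (-15.8, 31.4). The perpendicularity gives GM at right angles to WG; with |GM| = 12.4 on the left of WG, M = G + 12.4·(-0.0279, -1.00) = (-16.2, 19.0). So M.y = 19.0.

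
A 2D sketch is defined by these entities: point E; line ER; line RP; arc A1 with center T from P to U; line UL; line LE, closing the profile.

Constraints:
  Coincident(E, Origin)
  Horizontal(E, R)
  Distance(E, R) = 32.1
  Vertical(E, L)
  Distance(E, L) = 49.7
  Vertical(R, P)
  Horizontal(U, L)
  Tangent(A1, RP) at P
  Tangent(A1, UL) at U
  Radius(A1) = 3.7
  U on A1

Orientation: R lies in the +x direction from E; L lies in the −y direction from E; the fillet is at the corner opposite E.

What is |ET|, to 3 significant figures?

54.1

EL is vertical with |EL| = 49.7 and L on the −y side, so L = (0.00, -49.7). The virtual corner opposite E is at (32.1, -49.7). Since A1 is tangent to RP there, TP ⟂ RP and tangency of A1 to UL means the radius TU is perpendicular to UL, with radius 3.7, so the center T sits 3.7 in from both sides at T = (28.4, -46.0). Then |ET| = |T − E| = 54.1.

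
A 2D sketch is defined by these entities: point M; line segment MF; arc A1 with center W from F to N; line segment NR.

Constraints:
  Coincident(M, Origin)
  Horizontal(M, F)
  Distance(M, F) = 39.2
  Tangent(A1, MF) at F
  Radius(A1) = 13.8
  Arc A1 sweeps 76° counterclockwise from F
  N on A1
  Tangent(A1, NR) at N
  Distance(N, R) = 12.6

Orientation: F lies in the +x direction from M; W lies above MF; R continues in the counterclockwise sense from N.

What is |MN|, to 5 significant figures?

53.621

Tangency of A1 to MF means the radius WF is perpendicular to MF, so W = F + (0, 13.8) = (39.200, 13.800). On A1, F sits at bearing -90° from W; a 76° counterclockwise sweep puts N at bearing -14°, so N = W + 13.8·(cos -14°, sin -14°) = (52.590, 10.461). Then |MN| = |N − M| = 53.621.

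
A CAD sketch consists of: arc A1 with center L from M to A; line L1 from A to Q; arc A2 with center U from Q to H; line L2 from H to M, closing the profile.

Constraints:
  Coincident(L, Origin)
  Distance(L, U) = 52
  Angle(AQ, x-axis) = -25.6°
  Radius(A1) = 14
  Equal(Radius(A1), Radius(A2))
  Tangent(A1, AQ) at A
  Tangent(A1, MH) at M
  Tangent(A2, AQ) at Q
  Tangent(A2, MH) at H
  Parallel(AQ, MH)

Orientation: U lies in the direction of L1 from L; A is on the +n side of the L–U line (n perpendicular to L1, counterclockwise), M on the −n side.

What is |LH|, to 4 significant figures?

53.85

The slot axis is L1's direction at -25.6°, so u = (cos -25.6°, sin -25.6°) = (0.9018, -0.4321) and n = (−sin -25.6°, cos -25.6°) = (0.4321, 0.9018). L is at the origin and U lies 52.0 along u from L, so U = 52.0·u = (46.90, -22.47). Tangency of A1 to both parallel lines with radius 14.0 puts A and M at L ± 14.0·n: A = (6.049, 12.63), M = (-6.049, -12.63). Equal radii place Q and H the same way about U: Q = U + 14.0·n = (52.94, -9.843), H = U − 14.0·n = (40.85, -35.09). Then |LH| = |H − L| = 53.85.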